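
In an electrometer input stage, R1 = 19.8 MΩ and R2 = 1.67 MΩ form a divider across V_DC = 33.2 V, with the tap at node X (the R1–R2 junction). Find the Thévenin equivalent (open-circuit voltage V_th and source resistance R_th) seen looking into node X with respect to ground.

V_th ≈ 2.58 V, R_th ≈ 1.54 MΩ

Open-circuit (no load on X): V_th = V_DC · R2/(R1 + R2) = 33.2 × 1.67/(19.80 + 1.67) = 2.582 V.
Looking into X with the source shorted: R_th = R1·R2/(R1+R2) = 19.80 × 1.67/21.47 = 1.540 MΩ.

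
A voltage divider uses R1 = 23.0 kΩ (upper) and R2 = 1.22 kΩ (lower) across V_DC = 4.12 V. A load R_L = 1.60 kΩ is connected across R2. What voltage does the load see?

The load sits in parallel with R2, giving an effective lower resistance R2' = R2·R_L/(R2+R_L) = 0.6922 kΩ.
Now apply the divider: V_out = 4.12 × 0.02922 = 0.1204 V.
(Unloaded it would be 0.208 V; the load pulls it down.)

V_out ≈ 0.120 V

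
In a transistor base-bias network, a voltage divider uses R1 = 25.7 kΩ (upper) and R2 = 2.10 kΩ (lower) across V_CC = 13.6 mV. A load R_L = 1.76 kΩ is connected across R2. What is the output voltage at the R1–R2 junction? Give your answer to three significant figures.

V_out ≈ 0.488 mV

R2 ‖ R_L = (2.10 × 1.76)/(2.10 + 1.76) = 0.9575 kΩ.
Now apply the divider: V_out = 13.6 × 0.03592 = 0.4885 mV.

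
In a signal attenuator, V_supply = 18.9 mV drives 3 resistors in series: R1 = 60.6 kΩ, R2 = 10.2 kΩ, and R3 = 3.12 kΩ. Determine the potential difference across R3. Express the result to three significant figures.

V ≈ 0.798 mV

Total series resistance ΣR = 60.6 + 10.2 + 3.12 = 73.92 kΩ.
Voltage divider: V = V_supply · (3.120 / 73.92) = 18.9 × 0.04221 = 0.7977 mV.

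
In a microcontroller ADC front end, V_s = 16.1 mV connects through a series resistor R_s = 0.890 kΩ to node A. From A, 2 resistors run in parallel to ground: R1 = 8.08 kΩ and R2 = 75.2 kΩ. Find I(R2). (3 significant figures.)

Equivalent of the parallel group: R_p = 7.296 kΩ.
V_A by voltage divider: V_A = 16.1 × 7.296/(0.890 + 7.296) = 14.35 mV.
Branch current I = V_A/R2 = 14.35/75.2 = 0.1908 µA.
(Check via current divider: I_total = 1.967 µA; share G_k/ΣG = 0.09702 → same result.)

I ≈ 0.191 µA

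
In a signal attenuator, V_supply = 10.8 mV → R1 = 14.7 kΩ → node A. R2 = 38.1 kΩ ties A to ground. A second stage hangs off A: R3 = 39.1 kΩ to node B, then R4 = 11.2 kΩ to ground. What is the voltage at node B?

Looking into the second stage from A: R3 + R4 = 50.30 kΩ appears in parallel with R2.
Effective lower resistance at A: R2 ‖ 50.30 = 21.68 kΩ.
First divider: V_A = V_supply · 21.68/(14.7 + 21.68) = 6.436 mV.
Stage 2 is unloaded, so V_B = V_A · R4/(R3+R4) = 6.436 × 11.2/50.30 = 1.433 mV.

V_B ≈ 1.43 mV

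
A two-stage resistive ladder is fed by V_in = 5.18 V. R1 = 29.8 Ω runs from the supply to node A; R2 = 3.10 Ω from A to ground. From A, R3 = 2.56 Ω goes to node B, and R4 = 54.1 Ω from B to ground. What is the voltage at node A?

Node A sees R2 in parallel with the series input of stage 2, R3 + R4 = 56.66 Ω.
Effective lower resistance at A: R2 ‖ 56.66 = 2.939 Ω.
First divider: V_A = V_in · 2.939/(29.8 + 2.939) = 0.4650 V.

V_A ≈ 0.465 V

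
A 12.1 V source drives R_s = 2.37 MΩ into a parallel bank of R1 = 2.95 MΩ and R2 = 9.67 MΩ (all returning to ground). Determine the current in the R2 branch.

Equivalent of the parallel group: R_p = 2.260 MΩ.
V_A by voltage divider: V_A = 12.1 × 2.260/(2.37 + 2.260) = 5.907 V.
I(R2) = V_A / R2 = 5.907/9.67 = 0.6108 µA.

I ≈ 0.611 µA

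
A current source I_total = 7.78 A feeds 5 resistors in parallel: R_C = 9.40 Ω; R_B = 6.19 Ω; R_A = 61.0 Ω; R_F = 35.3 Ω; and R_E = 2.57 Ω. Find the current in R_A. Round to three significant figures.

Conductances: ΣG = 1/9.40 + 1/6.19 + 1/61.0 + 1/35.3 + 1/2.57 = 0.7018 (1/Ω).
Current divider: I(R_A) = I_total · G_k/ΣG = 7.78 × (0.01639/0.7018) = 7.78 × 0.02336 = 0.1817 A.

I ≈ 0.182 A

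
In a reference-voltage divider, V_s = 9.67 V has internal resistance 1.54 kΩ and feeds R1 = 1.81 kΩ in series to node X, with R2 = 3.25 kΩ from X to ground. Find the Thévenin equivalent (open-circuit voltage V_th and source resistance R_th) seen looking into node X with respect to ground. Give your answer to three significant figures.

R1' = 1.54 + 1.81 = 3.350 kΩ (source resistance + R1).
With X open, the divider is unloaded: V_th = 9.67 × 3.25/6.600 = 4.762 V.
Zeroing V_s shorts the top of R1' to ground, so R_th = R1' ‖ R2 = 1.650 kΩ.

V_th ≈ 4.76 V, R_th ≈ 1.65 kΩ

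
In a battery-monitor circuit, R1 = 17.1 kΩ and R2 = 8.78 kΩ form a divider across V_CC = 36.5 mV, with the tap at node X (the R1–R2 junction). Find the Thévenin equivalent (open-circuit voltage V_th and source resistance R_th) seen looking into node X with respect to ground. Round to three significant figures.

V_th ≈ 12.4 mV, R_th ≈ 5.80 kΩ

Open-circuit (no load on X): V_th = V_CC · R2/(R1 + R2) = 36.5 × 8.78/(17.10 + 8.78) = 12.38 mV.
With V_CC suppressed (replaced by a short), R_th = R1 ‖ R2 = (17.10 × 8.78)/(17.10 + 8.78) = 5.801 kΩ.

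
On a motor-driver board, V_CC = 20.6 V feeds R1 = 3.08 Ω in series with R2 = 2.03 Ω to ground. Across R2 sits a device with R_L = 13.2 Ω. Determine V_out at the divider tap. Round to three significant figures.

V_out ≈ 7.49 V

R2 ‖ R_L = (2.03 × 13.2)/(2.03 + 13.2) = 1.759 Ω.
Then V_out = V_CC · R2'/(R1 + R2') = 20.6 × 1.759/4.839 = 7.489 V.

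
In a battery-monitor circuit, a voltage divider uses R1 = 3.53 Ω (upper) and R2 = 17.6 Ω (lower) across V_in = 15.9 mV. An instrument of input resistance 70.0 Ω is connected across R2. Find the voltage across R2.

V_out ≈ 12.7 mV

First combine the lower leg with the load: R2 ‖ R_L = 14.06 Ω.
Now apply the divider: V_out = 15.9 × 0.7994 = 12.71 mV.
(Unloaded it would be 13.2 mV; the load pulls it down.)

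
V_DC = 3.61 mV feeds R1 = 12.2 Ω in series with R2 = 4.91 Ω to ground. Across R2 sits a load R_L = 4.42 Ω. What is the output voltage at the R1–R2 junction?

V_out ≈ 0.578 mV

R2 ‖ R_L = (4.91 × 4.42)/(4.91 + 4.42) = 2.326 Ω.
Voltage divider with the loaded lower leg: V_out = 3.61 × 2.326/(12.2 + 2.326) = 3.61 × 0.1601 = 0.5781 mV.
(Unloaded it would be 1.04 mV; the load pulls it down.)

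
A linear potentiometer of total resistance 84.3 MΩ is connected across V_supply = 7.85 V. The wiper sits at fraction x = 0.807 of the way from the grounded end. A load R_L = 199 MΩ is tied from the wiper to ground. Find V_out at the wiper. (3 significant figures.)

Split the track: R_lower = x·R_p = 68.03 MΩ, R_upper = (1−x)·R_p = 16.27 MΩ.
Lower segment in parallel with the load: 68.03 ‖ 199 = 50.70 MΩ.
Loaded-divider output: V_out = 7.85 × 0.7571 = 5.943 V.
(Unloaded: V_out = x·V_supply = 6.33 V.)

V_out ≈ 5.94 V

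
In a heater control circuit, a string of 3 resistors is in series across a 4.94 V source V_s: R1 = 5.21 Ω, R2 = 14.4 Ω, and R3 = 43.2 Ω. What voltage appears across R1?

V ≈ 0.410 V

Series total: ΣR = 5.21 + 14.4 + 43.2 = 62.81 Ω.
V = V_s · R/ΣR = 4.94 × 0.08295 = 0.4098 V.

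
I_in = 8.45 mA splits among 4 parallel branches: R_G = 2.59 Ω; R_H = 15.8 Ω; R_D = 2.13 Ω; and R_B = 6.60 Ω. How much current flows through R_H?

I ≈ 0.500 mA

Total conductance ΣG = 1/2.59 + 1/15.8 + 1/2.13 + 1/6.60 = 1.070 (units of 1/Ω).
Current divider: I(R_H) = I_in · G_k/ΣG = 8.45 × (0.06329/1.070) = 8.45 × 0.05913 = 0.4996 mA.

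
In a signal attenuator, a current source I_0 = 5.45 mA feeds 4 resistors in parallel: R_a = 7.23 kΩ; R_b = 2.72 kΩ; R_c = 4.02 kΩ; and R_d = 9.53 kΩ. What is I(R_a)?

I ≈ 0.877 mA

Total conductance ΣG = 1/7.23 + 1/2.72 + 1/4.02 + 1/9.53 = 0.8596 (units of 1/kΩ).
Current divider: I(R_a) = I_0 · G_k/ΣG = 5.45 × (0.1383/0.8596) = 5.45 × 0.1609 = 0.8769 mA.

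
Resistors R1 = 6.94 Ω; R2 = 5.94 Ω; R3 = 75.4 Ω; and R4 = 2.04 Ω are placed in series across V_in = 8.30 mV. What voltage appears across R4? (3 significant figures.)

V ≈ 0.187 mV

Series total: ΣR = 6.94 + 5.94 + 75.4 + 2.04 = 90.32 Ω.
V = V_in · R/ΣR = 8.30 × 0.02259 = 0.1875 mV.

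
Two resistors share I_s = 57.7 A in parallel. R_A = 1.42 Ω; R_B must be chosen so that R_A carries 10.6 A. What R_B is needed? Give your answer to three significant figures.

Two-branch current divider: I_A = I_s · R_B/(R_A + R_B).
With f = 0.1837, R_B = R_A · f/(1−f) = 1.42 × 0.2251 = 0.3196 Ω.

R_B ≈ 0.320 Ω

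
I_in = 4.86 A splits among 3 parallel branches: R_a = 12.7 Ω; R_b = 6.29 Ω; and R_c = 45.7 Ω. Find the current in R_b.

Total conductance ΣG = 1/12.7 + 1/6.29 + 1/45.7 = 0.2596 (units of 1/Ω).
Current divider: I(R_b) = I_in · G_k/ΣG = 4.86 × (0.1590/0.2596) = 4.86 × 0.6124 = 2.976 A.

I ≈ 2.98 A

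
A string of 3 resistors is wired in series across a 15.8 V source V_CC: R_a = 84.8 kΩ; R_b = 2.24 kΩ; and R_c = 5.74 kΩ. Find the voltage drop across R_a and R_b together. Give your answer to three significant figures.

V ≈ 14.8 V

Series total: ΣR = 84.8 + 2.24 + 5.74 = 92.78 kΩ.
R_{R_a..R_b} = 84.8 + 2.24 = 87.04 kΩ.
V = V_CC · R/ΣR = 15.8 × 0.9381 = 14.82 V.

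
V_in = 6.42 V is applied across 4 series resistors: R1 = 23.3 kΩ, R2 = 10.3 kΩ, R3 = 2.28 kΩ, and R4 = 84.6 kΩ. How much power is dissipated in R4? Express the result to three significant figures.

ΣR = 120.5 kΩ → I = 6.42/120.5 = 0.05329 mA.
P(R4) = I²·R4 = (0.05329)² × 84.6 = 0.2402 mW.

P ≈ 0.240 mW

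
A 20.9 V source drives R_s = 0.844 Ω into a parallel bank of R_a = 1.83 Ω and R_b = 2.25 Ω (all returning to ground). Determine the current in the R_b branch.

Equivalent of the parallel group: R_p = 1.009 Ω.
V_A by voltage divider: V_A = 20.9 × 1.009/(0.844 + 1.009) = 11.38 V.
Branch current I = V_A/R_b = 11.38/2.25 = 5.058 A.

I ≈ 5.06 A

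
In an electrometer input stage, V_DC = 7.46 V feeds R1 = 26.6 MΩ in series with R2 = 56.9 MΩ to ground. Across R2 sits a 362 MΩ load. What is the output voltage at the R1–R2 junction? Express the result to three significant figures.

V_out ≈ 4.84 V

First combine the lower leg with the load: R2 ‖ R_L = 49.17 MΩ.
Voltage divider with the loaded lower leg: V_out = 7.46 × 49.17/(26.6 + 49.17) = 7.46 × 0.6489 = 4.841 V.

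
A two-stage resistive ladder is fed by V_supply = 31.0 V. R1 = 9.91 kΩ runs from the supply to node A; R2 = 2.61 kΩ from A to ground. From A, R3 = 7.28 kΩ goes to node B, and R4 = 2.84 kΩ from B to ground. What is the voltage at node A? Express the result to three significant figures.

Node A sees R2 in parallel with the series input of stage 2, R3 + R4 = 10.12 kΩ.
Effective lower resistance at A: R2 ‖ 10.12 = 2.075 kΩ.
First divider: V_A = V_supply · 2.075/(9.91 + 2.075) = 5.367 V.

V_A ≈ 5.37 V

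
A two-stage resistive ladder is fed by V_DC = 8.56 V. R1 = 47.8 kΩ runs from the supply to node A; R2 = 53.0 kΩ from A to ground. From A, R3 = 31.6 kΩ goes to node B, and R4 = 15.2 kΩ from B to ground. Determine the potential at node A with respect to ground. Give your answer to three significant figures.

Looking into the second stage from A: R3 + R4 = 46.80 kΩ appears in parallel with R2.
Effective lower resistance at A: R2 ‖ 46.80 = 24.85 kΩ.
First divider: V_A = V_DC · 24.85/(47.8 + 24.85) = 2.928 V.

V_A ≈ 2.93 V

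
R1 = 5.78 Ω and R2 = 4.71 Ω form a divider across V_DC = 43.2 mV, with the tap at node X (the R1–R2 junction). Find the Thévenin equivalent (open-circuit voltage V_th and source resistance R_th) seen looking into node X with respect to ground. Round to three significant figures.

V_th is the unloaded tap voltage: V_DC · R2/(R1+R2) = 43.2 × 0.4490 = 19.40 mV.
Looking into X with the source shorted: R_th = R1·R2/(R1+R2) = 5.780 × 4.71/10.49 = 2.595 Ω.

V_th ≈ 19.4 mV, R_th ≈ 2.60 Ω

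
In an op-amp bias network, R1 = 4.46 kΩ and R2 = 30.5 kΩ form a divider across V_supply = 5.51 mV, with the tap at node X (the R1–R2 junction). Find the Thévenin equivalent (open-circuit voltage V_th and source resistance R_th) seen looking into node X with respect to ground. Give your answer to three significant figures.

With X open, the divider is unloaded: V_th = 5.51 × 30.5/34.96 = 4.807 mV.
Looking into X with the source shorted: R_th = R1·R2/(R1+R2) = 4.460 × 30.5/34.96 = 3.891 kΩ.

V_th ≈ 4.81 mV, R_th ≈ 3.89 kΩ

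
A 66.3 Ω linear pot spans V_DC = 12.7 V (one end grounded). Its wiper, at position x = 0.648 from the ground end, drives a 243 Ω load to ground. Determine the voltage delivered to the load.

The pot divides into 23.34 Ω above the wiper and 42.96 Ω below.
(x·R_p) ‖ R_L = 36.51 Ω.
Loaded-divider output: V_out = 12.7 × 0.6100 = 7.747 V.

V_out ≈ 7.75 V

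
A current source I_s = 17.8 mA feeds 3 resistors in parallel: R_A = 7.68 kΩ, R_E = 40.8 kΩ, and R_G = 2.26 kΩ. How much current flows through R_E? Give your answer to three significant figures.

I ≈ 0.731 mA

Conductances: ΣG = 1/7.68 + 1/40.8 + 1/2.26 = 0.5972 (1/kΩ).
R_E takes the fraction G_k/ΣG = 0.02451/0.5972 = 0.04104, so I = 17.8 × 0.04104 = 0.7305 mA.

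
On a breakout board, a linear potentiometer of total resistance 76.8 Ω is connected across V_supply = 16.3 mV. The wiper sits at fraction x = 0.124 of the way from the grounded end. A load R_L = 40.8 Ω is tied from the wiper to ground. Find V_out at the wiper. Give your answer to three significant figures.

V_out ≈ 1.68 mV

Split the track: R_lower = x·R_p = 9.523 Ω, R_upper = (1−x)·R_p = 67.28 Ω.
R_L loads the lower segment: effective lower R = 7.721 Ω.
V_out = 16.3 × 7.721/(67.28 + 7.721) = 1.678 mV.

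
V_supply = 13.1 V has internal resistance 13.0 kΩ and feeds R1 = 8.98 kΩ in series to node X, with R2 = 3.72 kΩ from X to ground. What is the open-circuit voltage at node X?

R1' = 13.0 + 8.98 = 21.98 kΩ (source resistance + R1).
Open-circuit (no load on X): V_th = V_supply · R2/(R1' + R2) = 13.1 × 3.72/(21.98 + 3.72) = 1.896 V.

V_th ≈ 1.90 V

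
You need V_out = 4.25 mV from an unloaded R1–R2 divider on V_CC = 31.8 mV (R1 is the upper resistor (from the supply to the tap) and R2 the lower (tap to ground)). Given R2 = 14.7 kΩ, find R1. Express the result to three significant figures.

V_out/V_CC = R2/(R1+R2) = 0.1336.
R1 = R2·(1/k − 1) = 14.7 × 6.482 = 95.29 kΩ.

R1 ≈ 95.3 kΩ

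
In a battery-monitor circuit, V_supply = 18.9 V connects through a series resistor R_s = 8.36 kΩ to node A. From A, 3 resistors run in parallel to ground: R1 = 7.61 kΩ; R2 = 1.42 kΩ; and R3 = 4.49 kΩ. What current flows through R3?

Parallel bank: R_p = 1/(1/7.61 + 1/1.42 + 1/4.49) = 0.9449 kΩ.
V_A by voltage divider: V_A = 18.9 × 0.9449/(8.36 + 0.9449) = 1.919 V.
I(R3) = V_A / R3 = 1.919/4.49 = 0.4274 mA.

I ≈ 0.427 mA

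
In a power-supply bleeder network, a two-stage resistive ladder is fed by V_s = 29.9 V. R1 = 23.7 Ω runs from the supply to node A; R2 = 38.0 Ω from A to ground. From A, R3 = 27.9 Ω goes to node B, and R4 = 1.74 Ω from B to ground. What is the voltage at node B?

Looking into the second stage from A: R3 + R4 = 29.64 Ω appears in parallel with R2.
R2 ‖ (R3+R4) = 16.65 Ω.
First divider: V_A = V_s · 16.65/(23.7 + 16.65) = 12.34 V.
Stage 2 is unloaded, so V_B = V_A · R4/(R3+R4) = 12.34 × 1.74/29.64 = 0.7243 V.

V_B ≈ 0.724 V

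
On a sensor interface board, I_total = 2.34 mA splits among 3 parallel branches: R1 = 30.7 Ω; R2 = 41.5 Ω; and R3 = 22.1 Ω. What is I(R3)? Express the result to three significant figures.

I ≈ 1.04 mA

Conductances: ΣG = 1/30.7 + 1/41.5 + 1/22.1 = 0.1019 (1/Ω).
Current divider: I(R3) = I_total · G_k/ΣG = 2.34 × (0.04525/0.1019) = 2.34 × 0.4440 = 1.039 mA.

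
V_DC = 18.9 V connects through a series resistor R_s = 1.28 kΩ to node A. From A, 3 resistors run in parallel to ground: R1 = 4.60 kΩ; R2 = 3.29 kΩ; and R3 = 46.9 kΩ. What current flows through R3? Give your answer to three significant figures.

Combine the parallel branches: R_p = (1/4.60 + 1/3.29 + 1/46.9)⁻¹ = 1.843 kΩ.
V_A by voltage divider: V_A = 18.9 × 1.843/(1.28 + 1.843) = 11.15 V.
Branch current I = V_A/R3 = 11.15/46.9 = 0.2378 mA.

I ≈ 0.238 mA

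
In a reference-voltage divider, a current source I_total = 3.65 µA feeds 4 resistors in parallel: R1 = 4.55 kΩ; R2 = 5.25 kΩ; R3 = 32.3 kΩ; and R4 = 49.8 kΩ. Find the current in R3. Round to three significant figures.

I ≈ 0.245 µA

ΣG = 1/4.55 + 1/5.25 + 1/32.3 + 1/49.8 = 0.4613.
Current divider: I(R3) = I_total · G_k/ΣG = 3.65 × (0.03096/0.4613) = 3.65 × 0.06711 = 0.2450 µA.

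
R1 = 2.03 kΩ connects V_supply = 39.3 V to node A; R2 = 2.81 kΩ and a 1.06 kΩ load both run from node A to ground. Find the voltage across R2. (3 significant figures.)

V_out ≈ 10.8 V

The load sits in parallel with R2, giving an effective lower resistance R2' = R2·R_L/(R2+R_L) = 0.7697 kΩ.
Now apply the divider: V_out = 39.3 × 0.2749 = 10.80 V.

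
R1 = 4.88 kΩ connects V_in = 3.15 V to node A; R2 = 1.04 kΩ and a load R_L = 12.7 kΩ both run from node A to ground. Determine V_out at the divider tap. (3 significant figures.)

V_out ≈ 0.518 V

R2 ‖ R_L = (1.04 × 12.7)/(1.04 + 12.7) = 0.9613 kΩ.
Voltage divider with the loaded lower leg: V_out = 3.15 × 0.9613/(4.88 + 0.9613) = 3.15 × 0.1646 = 0.5184 V.
(Unloaded it would be 0.553 V; the load pulls it down.)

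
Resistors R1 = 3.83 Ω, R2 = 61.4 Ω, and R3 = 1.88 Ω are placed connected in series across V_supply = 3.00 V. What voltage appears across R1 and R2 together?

V ≈ 2.92 V

Total series resistance ΣR = 3.83 + 61.4 + 1.88 = 67.11 Ω.
R_{R1..R2} = 3.83 + 61.4 = 65.23 Ω.
V = V_supply · R/ΣR = 3.00 × 0.9720 = 2.916 V.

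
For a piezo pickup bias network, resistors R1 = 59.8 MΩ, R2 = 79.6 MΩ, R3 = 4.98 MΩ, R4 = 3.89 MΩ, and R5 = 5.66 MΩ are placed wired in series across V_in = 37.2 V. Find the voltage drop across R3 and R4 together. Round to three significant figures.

Total series resistance ΣR = 59.8 + 79.6 + 4.98 + 3.89 + 5.66 = 153.9 MΩ.
R_{R3..R4} = 4.98 + 3.89 = 8.870 MΩ.
By the voltage-divider rule, V = 37.2 × 8.870/153.9 = 2.144 V.

V ≈ 2.14 V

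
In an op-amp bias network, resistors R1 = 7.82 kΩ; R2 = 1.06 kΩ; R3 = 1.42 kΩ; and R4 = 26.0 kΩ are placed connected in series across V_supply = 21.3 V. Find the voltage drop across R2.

Series total: ΣR = 7.82 + 1.06 + 1.42 + 26.0 = 36.30 kΩ.
By the voltage-divider rule, V = 21.3 × 1.060/36.30 = 0.6220 V.

V ≈ 0.622 V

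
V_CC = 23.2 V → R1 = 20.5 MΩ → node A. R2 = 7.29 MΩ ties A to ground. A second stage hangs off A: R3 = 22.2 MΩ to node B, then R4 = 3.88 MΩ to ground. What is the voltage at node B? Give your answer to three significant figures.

Looking into the second stage from A: R3 + R4 = 26.08 MΩ appears in parallel with R2.
Effective lower resistance at A: R2 ‖ 26.08 = 5.697 MΩ.
So V_A = 23.2 × 0.2175 = 5.046 V.
Stage 2 is unloaded, so V_B = V_A · R4/(R3+R4) = 5.046 × 3.88/26.08 = 0.7506 V.

V_B ≈ 0.751 V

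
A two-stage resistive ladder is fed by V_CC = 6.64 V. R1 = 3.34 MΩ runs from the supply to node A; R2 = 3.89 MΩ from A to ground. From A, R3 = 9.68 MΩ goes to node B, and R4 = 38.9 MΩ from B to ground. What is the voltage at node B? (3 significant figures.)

V_B ≈ 2.76 V

Looking into the second stage from A: R3 + R4 = 48.58 MΩ appears in parallel with R2.
R2 ‖ (R3+R4) = 3.602 MΩ.
V_A = 6.64 × 3.602/(3.34 + 3.602) = 3.445 V.
V_B = V_A × 0.8007 = 2.759 V.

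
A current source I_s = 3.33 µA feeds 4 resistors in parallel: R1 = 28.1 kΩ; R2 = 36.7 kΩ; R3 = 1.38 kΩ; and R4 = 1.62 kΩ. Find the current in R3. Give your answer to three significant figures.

Conductances: ΣG = 1/28.1 + 1/36.7 + 1/1.38 + 1/1.62 = 1.405 (1/kΩ).
R3 takes the fraction G_k/ΣG = 0.7246/1.405 = 0.5158, so I = 3.33 × 0.5158 = 1.718 µA.

I ≈ 1.72 µA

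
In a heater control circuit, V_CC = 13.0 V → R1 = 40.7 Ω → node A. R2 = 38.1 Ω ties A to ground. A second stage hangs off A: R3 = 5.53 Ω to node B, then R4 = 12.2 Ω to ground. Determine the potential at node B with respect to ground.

V_B ≈ 2.05 V

Node A sees R2 in parallel with the series input of stage 2, R3 + R4 = 17.73 Ω.
Effective lower resistance at A: R2 ‖ 17.73 = 12.10 Ω.
First divider: V_A = V_CC · 12.10/(40.7 + 12.10) = 2.979 V.
V_B = V_A × 0.6881 = 2.050 V.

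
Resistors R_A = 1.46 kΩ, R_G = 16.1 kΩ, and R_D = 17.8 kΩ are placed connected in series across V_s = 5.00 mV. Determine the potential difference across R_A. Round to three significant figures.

Total series resistance ΣR = 1.46 + 16.1 + 17.8 = 35.36 kΩ.
V = V_s · R/ΣR = 5.00 × 0.04129 = 0.2064 mV.

V ≈ 0.206 mV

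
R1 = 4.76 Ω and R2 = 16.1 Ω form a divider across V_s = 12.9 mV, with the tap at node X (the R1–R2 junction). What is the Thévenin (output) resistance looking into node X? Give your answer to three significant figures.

Zeroing V_s shorts the top of R1 to ground, so R_th = R1 ‖ R2 = 3.674 Ω.

R_th ≈ 3.67 Ω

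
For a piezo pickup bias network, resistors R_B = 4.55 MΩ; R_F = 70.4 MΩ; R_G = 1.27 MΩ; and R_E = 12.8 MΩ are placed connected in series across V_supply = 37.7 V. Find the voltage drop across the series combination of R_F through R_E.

Series total: ΣR = 4.55 + 70.4 + 1.27 + 12.8 = 89.02 MΩ.
R_{R_F..R_E} = 70.4 + 1.27 + 12.8 = 84.47 MΩ.
Voltage divider: V = V_supply · (84.47 / 89.02) = 37.7 × 0.9489 = 35.77 V.

V ≈ 35.8 V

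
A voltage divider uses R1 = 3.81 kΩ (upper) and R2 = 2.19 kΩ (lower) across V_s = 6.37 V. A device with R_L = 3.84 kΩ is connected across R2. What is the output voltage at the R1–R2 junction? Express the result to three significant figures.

V_out ≈ 1.71 V

The load sits in parallel with R2, giving an effective lower resistance R2' = R2·R_L/(R2+R_L) = 1.395 kΩ.
Voltage divider with the loaded lower leg: V_out = 6.37 × 1.395/(3.81 + 1.395) = 6.37 × 0.2680 = 1.707 V.
(Unloaded it would be 2.33 V; the load pulls it down.)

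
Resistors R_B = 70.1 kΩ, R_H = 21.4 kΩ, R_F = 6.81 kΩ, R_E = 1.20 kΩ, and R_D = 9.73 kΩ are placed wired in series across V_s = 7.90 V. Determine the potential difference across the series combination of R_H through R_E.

V ≈ 2.13 V

Series total: ΣR = 70.1 + 21.4 + 6.81 + 1.20 + 9.73 = 109.2 kΩ.
R_{R_H..R_E} = 21.4 + 6.81 + 1.20 = 29.41 kΩ.
V = V_s · R/ΣR = 7.90 × 0.2692 = 2.127 V.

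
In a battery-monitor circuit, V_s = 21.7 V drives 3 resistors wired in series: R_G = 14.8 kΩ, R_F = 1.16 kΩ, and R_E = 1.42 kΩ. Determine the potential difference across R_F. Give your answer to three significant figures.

V ≈ 1.45 V

Series total: ΣR = 14.8 + 1.16 + 1.42 = 17.38 kΩ.
By the voltage-divider rule, V = 21.7 × 1.160/17.38 = 1.448 V.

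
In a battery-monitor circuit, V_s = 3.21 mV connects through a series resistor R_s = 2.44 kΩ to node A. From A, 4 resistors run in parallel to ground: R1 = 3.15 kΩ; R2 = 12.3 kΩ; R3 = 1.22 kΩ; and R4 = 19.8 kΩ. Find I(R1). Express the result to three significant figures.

Equivalent of the parallel group: R_p = 0.7881 kΩ.
V_A = 3.21 × 0.7881/3.228 = 0.7837 mV.
I(R1) = V_A / R1 = 0.7837/3.15 = 0.2488 µA.
(Check via current divider: I_total = 0.9944 µA; share G_k/ΣG = 0.2502 → same result.)

I ≈ 0.249 µA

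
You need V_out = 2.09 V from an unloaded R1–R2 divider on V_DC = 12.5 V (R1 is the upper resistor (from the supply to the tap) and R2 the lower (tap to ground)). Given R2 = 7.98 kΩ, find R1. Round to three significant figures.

The divider ratio is R2/(R1+R2) = 2.09/12.5 = 0.1672.
R1 = R2·(1/k − 1) = 7.98 × 4.981 = 39.75 kΩ.

R1 ≈ 39.7 kΩ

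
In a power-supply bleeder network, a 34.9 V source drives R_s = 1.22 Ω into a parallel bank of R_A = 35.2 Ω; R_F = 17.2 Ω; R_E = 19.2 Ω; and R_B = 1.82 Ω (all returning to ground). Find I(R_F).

Combine the parallel branches: R_p = (1/35.2 + 1/17.2 + 1/19.2 + 1/1.82)⁻¹ = 1.453 Ω.
V_A by voltage divider: V_A = 34.9 × 1.453/(1.22 + 1.453) = 18.97 V.
Branch current I = V_A/R_F = 18.97/17.2 = 1.103 A.
(Equivalently: I_total = 13.05 A, then current-divider fraction G_k/ΣG = 0.08450.)

I ≈ 1.10 A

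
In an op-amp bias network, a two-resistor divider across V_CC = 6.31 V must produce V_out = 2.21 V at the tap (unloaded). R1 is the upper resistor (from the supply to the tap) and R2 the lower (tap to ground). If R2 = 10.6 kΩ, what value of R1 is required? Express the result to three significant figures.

R1 ≈ 19.7 kΩ

The divider ratio is R2/(R1+R2) = 2.21/6.31 = 0.3502.
R1 = R2·(1/k − 1) = 10.6 × 1.855 = 19.67 kΩ.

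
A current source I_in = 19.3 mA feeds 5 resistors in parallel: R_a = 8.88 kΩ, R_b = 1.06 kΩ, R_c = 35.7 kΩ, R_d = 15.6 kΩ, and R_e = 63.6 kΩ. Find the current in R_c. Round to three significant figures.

Conductances: ΣG = 1/8.88 + 1/1.06 + 1/35.7 + 1/15.6 + 1/63.6 = 1.164 (1/kΩ).
Current divider: I(R_c) = I_in · G_k/ΣG = 19.3 × (0.02801/1.164) = 19.3 × 0.02407 = 0.4645 mA.

I ≈ 0.465 mA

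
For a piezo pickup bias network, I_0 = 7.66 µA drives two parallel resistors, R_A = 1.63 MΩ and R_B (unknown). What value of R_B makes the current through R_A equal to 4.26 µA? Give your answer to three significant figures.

R_B ≈ 2.04 MΩ

The fraction through R_A equals R_B/(R_A+R_B).
With f = 0.5561, R_B = R_A · f/(1−f) = 1.63 × 1.253 = 2.042 MΩ.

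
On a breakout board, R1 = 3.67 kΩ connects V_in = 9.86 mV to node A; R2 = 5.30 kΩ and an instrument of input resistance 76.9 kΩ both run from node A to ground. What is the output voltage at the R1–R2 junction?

V_out ≈ 5.67 mV

The load sits in parallel with R2, giving an effective lower resistance R2' = R2·R_L/(R2+R_L) = 4.958 kΩ.
Voltage divider with the loaded lower leg: V_out = 9.86 × 4.958/(3.67 + 4.958) = 9.86 × 0.5747 = 5.666 mV.
(Unloaded it would be 5.83 mV; the load pulls it down.)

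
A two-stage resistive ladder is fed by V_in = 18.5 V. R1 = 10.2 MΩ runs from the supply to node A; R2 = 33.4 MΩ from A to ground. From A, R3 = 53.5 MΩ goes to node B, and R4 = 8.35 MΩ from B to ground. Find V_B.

Looking into the second stage from A: R3 + R4 = 61.85 MΩ appears in parallel with R2.
R2 ‖ (R3+R4) = 21.69 MΩ.
So V_A = 18.5 × 0.6801 = 12.58 V.
Stage 2 is unloaded, so V_B = V_A · R4/(R3+R4) = 12.58 × 8.35/61.85 = 1.699 V.

V_B ≈ 1.70 V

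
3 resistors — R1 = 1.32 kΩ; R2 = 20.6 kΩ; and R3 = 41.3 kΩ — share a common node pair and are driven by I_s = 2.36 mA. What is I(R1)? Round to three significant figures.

ΣG = 1/1.32 + 1/20.6 + 1/41.3 = 0.8303.
R1 takes the fraction G_k/ΣG = 0.7576/0.8303 = 0.9124, so I = 2.36 × 0.9124 = 2.153 mA.

I ≈ 2.15 mA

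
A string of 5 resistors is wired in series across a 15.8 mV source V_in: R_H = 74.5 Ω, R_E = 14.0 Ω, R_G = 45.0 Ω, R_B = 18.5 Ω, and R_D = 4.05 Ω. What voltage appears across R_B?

Series total: ΣR = 74.5 + 14.0 + 45.0 + 18.5 + 4.05 = 156.1 Ω.
Voltage divider: V = V_in · (18.50 / 156.1) = 15.8 × 0.1186 = 1.873 mV.

V ≈ 1.87 mV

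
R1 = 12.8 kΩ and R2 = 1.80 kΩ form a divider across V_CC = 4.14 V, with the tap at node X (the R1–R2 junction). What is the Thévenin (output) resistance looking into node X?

R_th ≈ 1.58 kΩ

Looking into X with the source shorted: R_th = R1·R2/(R1+R2) = 12.80 × 1.80/14.60 = 1.578 kΩ.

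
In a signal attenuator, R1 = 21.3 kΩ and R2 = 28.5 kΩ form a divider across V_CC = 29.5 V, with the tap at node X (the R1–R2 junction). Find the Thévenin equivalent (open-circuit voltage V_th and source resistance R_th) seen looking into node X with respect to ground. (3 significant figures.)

With X open, the divider is unloaded: V_th = 29.5 × 28.5/49.80 = 16.88 V.
With V_CC suppressed (replaced by a short), R_th = R1 ‖ R2 = (21.30 × 28.5)/(21.30 + 28.5) = 12.19 kΩ.

V_th ≈ 16.9 V, R_th ≈ 12.2 kΩ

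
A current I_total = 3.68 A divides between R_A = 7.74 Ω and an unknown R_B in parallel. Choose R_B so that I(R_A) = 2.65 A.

R_B ≈ 19.9 Ω

The fraction through R_A equals R_B/(R_A+R_B).
2.65/3.68 = R_B/(R_A + R_B) → R_B = R_A · (0.7201)/(1 − 0.7201) = 7.74 × 2.573 = 19.91 Ω.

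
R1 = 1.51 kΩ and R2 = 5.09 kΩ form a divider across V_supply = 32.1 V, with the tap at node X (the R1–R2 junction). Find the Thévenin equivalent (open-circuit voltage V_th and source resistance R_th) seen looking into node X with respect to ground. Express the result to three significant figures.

Open-circuit (no load on X): V_th = V_supply · R2/(R1 + R2) = 32.1 × 5.09/(1.510 + 5.09) = 24.76 V.
Zeroing V_supply shorts the top of R1 to ground, so R_th = R1 ‖ R2 = 1.165 kΩ.

V_th ≈ 24.8 V, R_th ≈ 1.16 kΩ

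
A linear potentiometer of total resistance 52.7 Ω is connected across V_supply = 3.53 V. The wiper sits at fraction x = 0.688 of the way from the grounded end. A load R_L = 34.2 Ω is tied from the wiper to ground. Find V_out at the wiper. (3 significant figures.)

Lower segment x·R_p = 36.26 Ω; upper segment (1−x)·R_p = 16.44 Ω.
Lower segment in parallel with the load: 36.26 ‖ 34.2 = 17.60 Ω.
Then V_out = V_supply · 17.60/(16.44 + 17.60) = 1.825 V.

V_out ≈ 1.82 V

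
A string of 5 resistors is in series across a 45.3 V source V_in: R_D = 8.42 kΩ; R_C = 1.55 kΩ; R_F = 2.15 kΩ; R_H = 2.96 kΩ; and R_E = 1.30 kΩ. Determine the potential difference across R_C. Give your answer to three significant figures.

V ≈ 4.29 V

Series total: ΣR = 8.42 + 1.55 + 2.15 + 2.96 + 1.30 = 16.38 kΩ.
By the voltage-divider rule, V = 45.3 × 1.550/16.38 = 4.287 V.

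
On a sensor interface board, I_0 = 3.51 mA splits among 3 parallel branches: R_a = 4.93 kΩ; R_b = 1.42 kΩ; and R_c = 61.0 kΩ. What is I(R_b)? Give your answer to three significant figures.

I ≈ 2.68 mA

ΣG = 1/4.93 + 1/1.42 + 1/61.0 = 0.9235.
Current divider: I(R_b) = I_0 · G_k/ΣG = 3.51 × (0.7042/0.9235) = 3.51 × 0.7626 = 2.677 mA.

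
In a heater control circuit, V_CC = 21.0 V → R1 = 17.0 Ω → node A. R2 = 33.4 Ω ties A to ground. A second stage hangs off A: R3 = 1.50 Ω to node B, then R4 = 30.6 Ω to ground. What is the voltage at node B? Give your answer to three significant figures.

V_B ≈ 9.82 V

Looking into the second stage from A: R3 + R4 = 32.10 Ω appears in parallel with R2.
Effective lower resistance at A: R2 ‖ 32.10 = 16.37 Ω.
So V_A = 21.0 × 0.4905 = 10.30 V.
Then the unloaded second divider: V_B = V_A × R4/(R3+R4) = 10.30 × 0.9533 = 9.820 V.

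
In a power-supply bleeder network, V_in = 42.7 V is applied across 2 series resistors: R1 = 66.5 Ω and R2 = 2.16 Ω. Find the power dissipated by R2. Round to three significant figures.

Series current I = V_in/ΣR = 42.7/68.66 = 0.6219 A.
P = I²R = 0.3868 × 2.16 = 0.8354 W.

P ≈ 0.835 W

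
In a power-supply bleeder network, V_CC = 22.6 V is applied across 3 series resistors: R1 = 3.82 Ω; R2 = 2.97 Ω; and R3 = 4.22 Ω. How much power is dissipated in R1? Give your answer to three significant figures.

Series current I = V_CC/ΣR = 22.6/11.01 = 2.053 A.
P = I²R = 4.213 × 3.82 = 16.10 W.

P ≈ 16.1 W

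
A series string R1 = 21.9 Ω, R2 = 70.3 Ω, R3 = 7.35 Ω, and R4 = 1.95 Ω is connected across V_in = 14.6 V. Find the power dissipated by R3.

P ≈ 0.152 W

The common current is I = 14.6/101.5 = 0.1438 A.
P(R3) = I²·R3 = (0.1438)² × 7.35 = 0.1521 W.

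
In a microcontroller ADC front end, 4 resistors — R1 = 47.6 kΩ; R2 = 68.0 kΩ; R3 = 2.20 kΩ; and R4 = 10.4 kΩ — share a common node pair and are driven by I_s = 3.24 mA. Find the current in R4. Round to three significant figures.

Total conductance ΣG = 1/47.6 + 1/68.0 + 1/2.20 + 1/10.4 = 0.5864 (units of 1/kΩ).
Current divider: I(R4) = I_s · G_k/ΣG = 3.24 × (0.09615/0.5864) = 3.24 × 0.1640 = 0.5313 mA.

I ≈ 0.531 mA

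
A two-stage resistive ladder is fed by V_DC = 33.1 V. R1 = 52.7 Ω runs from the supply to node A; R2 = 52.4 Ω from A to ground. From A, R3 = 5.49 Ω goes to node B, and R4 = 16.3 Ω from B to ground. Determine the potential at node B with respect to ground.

V_B ≈ 5.60 V

Node A sees R2 in parallel with the series input of stage 2, R3 + R4 = 21.79 Ω.
R2 ‖ (R3+R4) = 15.39 Ω.
V_A = 33.1 × 15.39/(52.7 + 15.39) = 7.481 V.
V_B = V_A × 0.7480 = 5.597 V.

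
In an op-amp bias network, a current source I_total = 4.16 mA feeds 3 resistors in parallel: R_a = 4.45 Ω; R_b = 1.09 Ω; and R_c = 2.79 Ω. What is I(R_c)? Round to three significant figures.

Conductances: ΣG = 1/4.45 + 1/1.09 + 1/2.79 = 1.501 (1/Ω).
Current divider: I(R_c) = I_total · G_k/ΣG = 4.16 × (0.3584/1.501) = 4.16 × 0.2389 = 0.9936 mA.

I ≈ 0.994 mA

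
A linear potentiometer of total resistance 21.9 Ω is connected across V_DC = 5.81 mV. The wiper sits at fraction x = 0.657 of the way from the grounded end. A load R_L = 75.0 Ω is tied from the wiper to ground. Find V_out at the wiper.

V_out ≈ 3.58 mV

Split the track: R_lower = x·R_p = 14.39 Ω, R_upper = (1−x)·R_p = 7.512 Ω.
Lower segment in parallel with the load: 14.39 ‖ 75.0 = 12.07 Ω.
Loaded-divider output: V_out = 5.81 × 0.6164 = 3.581 mV.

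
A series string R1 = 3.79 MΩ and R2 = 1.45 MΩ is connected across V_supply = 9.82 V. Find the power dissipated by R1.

P ≈ 13.3 µW

ΣR = 5.240 MΩ → I = 9.82/5.240 = 1.874 µA.
P(R1) = I²·R1 = (1.874)² × 3.79 = 13.31 µW.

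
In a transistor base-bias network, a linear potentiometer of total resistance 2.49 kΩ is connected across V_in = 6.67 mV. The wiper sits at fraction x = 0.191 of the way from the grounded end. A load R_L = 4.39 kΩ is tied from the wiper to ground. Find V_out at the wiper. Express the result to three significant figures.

V_out ≈ 1.17 mV

Lower segment x·R_p = 0.4756 kΩ; upper segment (1−x)·R_p = 2.014 kΩ.
Lower segment in parallel with the load: 0.4756 ‖ 4.39 = 0.4291 kΩ.
V_out = 6.67 × 0.4291/(2.014 + 0.4291) = 1.171 mV.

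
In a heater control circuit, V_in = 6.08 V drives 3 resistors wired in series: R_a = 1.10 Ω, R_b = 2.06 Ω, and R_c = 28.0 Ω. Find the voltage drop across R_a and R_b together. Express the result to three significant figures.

V ≈ 0.617 V

Total series resistance ΣR = 1.10 + 2.06 + 28.0 = 31.16 Ω.
R_{R_a..R_b} = 1.10 + 2.06 = 3.160 Ω.
V = V_in · R/ΣR = 6.08 × 0.1014 = 0.6166 V.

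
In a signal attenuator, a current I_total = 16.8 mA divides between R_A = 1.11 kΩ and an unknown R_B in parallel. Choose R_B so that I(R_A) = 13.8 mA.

In a two-way split, I_A/I_total = R_B/(R_A + R_B).
13.8/16.8 = R_B/(R_A + R_B) → R_B = R_A · (0.8214)/(1 − 0.8214) = 1.11 × 4.600 = 5.106 kΩ.

R_B ≈ 5.11 kΩ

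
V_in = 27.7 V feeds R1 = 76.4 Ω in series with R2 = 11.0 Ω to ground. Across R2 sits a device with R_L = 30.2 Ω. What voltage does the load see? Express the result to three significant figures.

The load sits in parallel with R2, giving an effective lower resistance R2' = R2·R_L/(R2+R_L) = 8.063 Ω.
Voltage divider with the loaded lower leg: V_out = 27.7 × 8.063/(76.4 + 8.063) = 27.7 × 0.09546 = 2.644 V.
(Unloaded it would be 3.49 V; the load pulls it down.)

V_out ≈ 2.64 V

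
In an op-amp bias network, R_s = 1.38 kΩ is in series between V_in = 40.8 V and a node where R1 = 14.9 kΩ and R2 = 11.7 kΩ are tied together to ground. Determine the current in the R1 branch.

I ≈ 2.26 mA

Equivalent of the parallel group: R_p = 6.554 kΩ.
V_A = 40.8 × 6.554/7.934 = 33.70 V.
I(R1) = V_A / R1 = 33.70/14.9 = 2.262 mA.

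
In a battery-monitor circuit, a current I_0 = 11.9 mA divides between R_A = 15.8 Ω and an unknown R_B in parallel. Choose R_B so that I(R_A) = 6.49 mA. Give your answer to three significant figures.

R_B ≈ 19.0 Ω

Two-branch current divider: I_A = I_0 · R_B/(R_A + R_B).
With f = 0.5454, R_B = R_A · f/(1−f) = 15.8 × 1.200 = 18.95 Ω.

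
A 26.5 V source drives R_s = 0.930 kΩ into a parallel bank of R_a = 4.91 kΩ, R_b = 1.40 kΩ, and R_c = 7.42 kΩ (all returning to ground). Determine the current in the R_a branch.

I ≈ 2.73 mA

Equivalent of the parallel group: R_p = 0.9499 kΩ.
Node voltage V_A = V_supply · R_p/(R_s + R_p) = 26.5 × 0.5053 = 13.39 V.
I(R_a) = V_A / R_a = 13.39/4.91 = 2.727 mA.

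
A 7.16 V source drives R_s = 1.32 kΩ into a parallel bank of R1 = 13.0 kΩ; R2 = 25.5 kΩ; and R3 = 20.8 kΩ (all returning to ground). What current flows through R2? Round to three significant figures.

I ≈ 0.231 mA

Combine the parallel branches: R_p = (1/13.0 + 1/25.5 + 1/20.8)⁻¹ = 6.090 kΩ.
Node voltage V_A = V_supply · R_p/(R_s + R_p) = 7.16 × 0.8219 = 5.884 V.
Branch current I = V_A/R2 = 5.884/25.5 = 0.2308 mA.
(Equivalently: I_total = 0.9663 mA, then current-divider fraction G_k/ΣG = 0.2388.)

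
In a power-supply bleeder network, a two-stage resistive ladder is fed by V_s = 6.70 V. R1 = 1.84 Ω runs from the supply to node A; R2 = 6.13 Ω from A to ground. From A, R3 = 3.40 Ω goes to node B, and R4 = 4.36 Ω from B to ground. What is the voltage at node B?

V_B ≈ 2.45 V

The second stage (R3 + R4 = 7.760 Ω) loads node A in parallel with R2.
R2 ‖ (R3+R4) = 3.425 Ω.
First divider: V_A = V_s · 3.425/(1.84 + 3.425) = 4.358 V.
Stage 2 is unloaded, so V_B = V_A · R4/(R3+R4) = 4.358 × 4.36/7.760 = 2.449 V.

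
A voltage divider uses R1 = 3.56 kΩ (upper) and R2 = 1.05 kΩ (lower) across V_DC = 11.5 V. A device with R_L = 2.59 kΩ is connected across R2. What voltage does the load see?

The load sits in parallel with R2, giving an effective lower resistance R2' = R2·R_L/(R2+R_L) = 0.7471 kΩ.
Then V_out = V_DC · R2'/(R1 + R2') = 11.5 × 0.7471/4.307 = 1.995 V.

V_out ≈ 1.99 V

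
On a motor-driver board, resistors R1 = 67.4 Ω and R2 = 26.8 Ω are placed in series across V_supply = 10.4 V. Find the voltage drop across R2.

Series total: ΣR = 67.4 + 26.8 = 94.20 Ω.
Voltage divider: V = V_supply · (26.80 / 94.20) = 10.4 × 0.2845 = 2.959 V.

V ≈ 2.96 V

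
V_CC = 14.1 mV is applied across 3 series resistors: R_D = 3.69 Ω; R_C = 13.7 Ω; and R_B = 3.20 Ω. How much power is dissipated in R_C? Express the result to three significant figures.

P ≈ 6.42 µW

ΣR = 20.59 Ω → I = 14.1/20.59 = 0.6848 mA.
V(R_C) = I·R = 9.382 mV; P = V·I = 9.382 × 0.6848 = 6.425 µW.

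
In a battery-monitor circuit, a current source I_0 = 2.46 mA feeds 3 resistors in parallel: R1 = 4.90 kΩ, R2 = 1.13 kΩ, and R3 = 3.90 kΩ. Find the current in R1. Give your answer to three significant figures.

I ≈ 0.373 mA

Conductances: ΣG = 1/4.90 + 1/1.13 + 1/3.90 = 1.345 (1/kΩ).
Current divider: I(R1) = I_0 · G_k/ΣG = 2.46 × (0.2041/1.345) = 2.46 × 0.1517 = 0.3731 mA.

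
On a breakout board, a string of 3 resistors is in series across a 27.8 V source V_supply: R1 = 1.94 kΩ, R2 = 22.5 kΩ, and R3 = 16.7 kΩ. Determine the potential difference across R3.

V ≈ 11.3 V

ΣR = 1.94 + 22.5 + 16.7 = 41.14 kΩ.
V = V_supply · R/ΣR = 27.8 × 0.4059 = 11.28 V.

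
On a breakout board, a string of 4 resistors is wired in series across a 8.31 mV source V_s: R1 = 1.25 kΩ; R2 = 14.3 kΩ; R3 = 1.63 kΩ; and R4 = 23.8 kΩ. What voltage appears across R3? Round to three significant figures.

Series total: ΣR = 1.25 + 14.3 + 1.63 + 23.8 = 40.98 kΩ.
V = V_s · R/ΣR = 8.31 × 0.03978 = 0.3305 mV.

V ≈ 0.331 mV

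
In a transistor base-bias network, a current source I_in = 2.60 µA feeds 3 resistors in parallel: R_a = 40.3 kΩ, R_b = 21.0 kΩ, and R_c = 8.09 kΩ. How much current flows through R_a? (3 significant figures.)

I ≈ 0.329 µA

Conductances: ΣG = 1/40.3 + 1/21.0 + 1/8.09 = 0.1960 (1/kΩ).
By the current-divider rule, I = I_in · G_k/ΣG = 2.60 × 0.1266 = 0.3291 µA.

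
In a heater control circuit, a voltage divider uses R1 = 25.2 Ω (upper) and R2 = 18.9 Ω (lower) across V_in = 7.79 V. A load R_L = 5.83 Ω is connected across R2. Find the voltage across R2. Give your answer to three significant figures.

R2 ‖ R_L = (18.9 × 5.83)/(18.9 + 5.83) = 4.456 Ω.
Then V_out = V_in · R2'/(R1 + R2') = 7.79 × 4.456/29.66 = 1.170 V.
(Unloaded it would be 3.34 V; the load pulls it down.)

V_out ≈ 1.17 V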